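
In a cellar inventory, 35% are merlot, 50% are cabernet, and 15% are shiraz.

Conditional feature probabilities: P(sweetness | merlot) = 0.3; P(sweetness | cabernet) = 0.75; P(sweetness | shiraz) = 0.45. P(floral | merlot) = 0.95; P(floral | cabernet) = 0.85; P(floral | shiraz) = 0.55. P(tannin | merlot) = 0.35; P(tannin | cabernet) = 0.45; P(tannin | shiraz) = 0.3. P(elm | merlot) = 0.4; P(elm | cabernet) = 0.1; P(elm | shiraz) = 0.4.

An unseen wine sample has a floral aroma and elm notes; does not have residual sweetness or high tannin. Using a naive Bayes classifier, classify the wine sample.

merlot

merlot: 0.35 × (1−0.3) × 0.95 × (1−0.35) × 0.4 = 0.060515
cabernet: 0.5 × (1−0.75) × 0.85 × (1−0.45) × 0.1 = 0.00584375
shiraz: 0.15 × (1−0.45) × 0.55 × (1−0.3) × 0.4 = 0.012705
Highest score → merlot.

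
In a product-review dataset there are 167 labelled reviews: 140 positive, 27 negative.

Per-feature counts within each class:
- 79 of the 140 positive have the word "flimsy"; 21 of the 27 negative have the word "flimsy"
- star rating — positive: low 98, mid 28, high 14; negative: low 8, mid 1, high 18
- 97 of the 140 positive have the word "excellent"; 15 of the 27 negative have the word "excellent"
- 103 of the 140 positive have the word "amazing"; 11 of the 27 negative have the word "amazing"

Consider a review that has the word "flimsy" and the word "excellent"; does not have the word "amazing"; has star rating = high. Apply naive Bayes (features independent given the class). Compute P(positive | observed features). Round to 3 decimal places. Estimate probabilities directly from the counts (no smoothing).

0.239

positive: (140/167) × (79/140) × (14/140) × (97/140) × (37/140) ≈ 0.0086622
negative: (27/167) × (21/27) × (18/27) × (15/27) × (16/27) ≈ 0.0275991
P(positive | x) = 0.0086622 / 0.0362613 ≈ 0.239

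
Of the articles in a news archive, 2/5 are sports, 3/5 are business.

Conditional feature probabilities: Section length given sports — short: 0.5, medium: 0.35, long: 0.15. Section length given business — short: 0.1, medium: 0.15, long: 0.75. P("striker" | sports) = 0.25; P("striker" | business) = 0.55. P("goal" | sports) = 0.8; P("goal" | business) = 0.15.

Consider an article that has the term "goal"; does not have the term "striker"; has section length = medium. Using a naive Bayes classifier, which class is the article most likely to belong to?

sports: 0.4 × 0.35 × (1−0.25) × 0.8 = 0.084
business: 0.6 × 0.15 × (1−0.55) × 0.15 = 0.006075
Highest score → sports.

sports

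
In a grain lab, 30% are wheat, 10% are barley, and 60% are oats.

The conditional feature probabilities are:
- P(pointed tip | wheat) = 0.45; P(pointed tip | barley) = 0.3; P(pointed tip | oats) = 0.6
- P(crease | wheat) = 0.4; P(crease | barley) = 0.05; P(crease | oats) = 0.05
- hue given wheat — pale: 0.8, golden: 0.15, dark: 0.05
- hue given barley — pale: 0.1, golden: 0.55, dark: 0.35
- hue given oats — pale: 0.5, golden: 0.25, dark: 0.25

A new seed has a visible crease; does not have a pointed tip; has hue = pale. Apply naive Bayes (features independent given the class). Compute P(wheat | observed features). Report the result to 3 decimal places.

wheat: 0.3 × (1−0.45) × 0.4 × 0.8 = 0.0528
barley: 0.1 × (1−0.3) × 0.05 × 0.1 = 0.00035
oats: 0.6 × (1−0.6) × 0.05 × 0.5 = 0.006
P(wheat | x) = 0.0528 / 0.05915 ≈ 0.893

0.893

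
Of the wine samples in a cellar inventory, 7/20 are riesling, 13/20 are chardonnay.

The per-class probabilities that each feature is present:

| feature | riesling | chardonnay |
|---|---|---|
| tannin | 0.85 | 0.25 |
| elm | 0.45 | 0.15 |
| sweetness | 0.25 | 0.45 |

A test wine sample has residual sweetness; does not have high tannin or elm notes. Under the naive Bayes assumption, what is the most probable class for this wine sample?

chardonnay

riesling: 0.35 × (1−0.85) × (1−0.45) × 0.25 = 0.00721875
chardonnay: 0.65 × (1−0.25) × (1−0.15) × 0.45 = 0.18646875
Highest score → chardonnay.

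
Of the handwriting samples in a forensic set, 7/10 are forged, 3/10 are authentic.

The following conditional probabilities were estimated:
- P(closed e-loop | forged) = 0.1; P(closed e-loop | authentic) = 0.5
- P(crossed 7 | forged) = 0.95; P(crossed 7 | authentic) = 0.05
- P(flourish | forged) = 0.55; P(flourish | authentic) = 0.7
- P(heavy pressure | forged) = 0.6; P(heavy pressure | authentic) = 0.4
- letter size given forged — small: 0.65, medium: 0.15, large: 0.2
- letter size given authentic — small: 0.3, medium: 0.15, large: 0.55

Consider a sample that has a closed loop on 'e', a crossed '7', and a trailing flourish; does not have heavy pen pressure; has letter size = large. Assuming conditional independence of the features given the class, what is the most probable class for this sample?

forged

forged: 0.7 × 0.1 × 0.95 × 0.55 × (1−0.6) × 0.2 = 0.002926
authentic: 0.3 × 0.5 × 0.05 × 0.7 × (1−0.4) × 0.55 = 0.0017325
Highest score → forged.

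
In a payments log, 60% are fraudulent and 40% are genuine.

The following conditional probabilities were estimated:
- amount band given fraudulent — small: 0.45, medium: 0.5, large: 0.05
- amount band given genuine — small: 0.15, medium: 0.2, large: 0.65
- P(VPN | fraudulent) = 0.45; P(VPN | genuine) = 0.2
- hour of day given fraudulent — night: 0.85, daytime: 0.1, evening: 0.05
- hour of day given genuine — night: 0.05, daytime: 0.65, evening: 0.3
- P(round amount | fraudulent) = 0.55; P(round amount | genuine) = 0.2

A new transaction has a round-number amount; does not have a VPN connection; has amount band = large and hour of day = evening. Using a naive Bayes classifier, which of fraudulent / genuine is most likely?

fraudulent: 0.6 × 0.05 × (1−0.45) × 0.05 × 0.55 = 0.00045375
genuine: 0.4 × 0.65 × (1−0.2) × 0.3 × 0.2 = 0.01248
Highest score → genuine.

genuine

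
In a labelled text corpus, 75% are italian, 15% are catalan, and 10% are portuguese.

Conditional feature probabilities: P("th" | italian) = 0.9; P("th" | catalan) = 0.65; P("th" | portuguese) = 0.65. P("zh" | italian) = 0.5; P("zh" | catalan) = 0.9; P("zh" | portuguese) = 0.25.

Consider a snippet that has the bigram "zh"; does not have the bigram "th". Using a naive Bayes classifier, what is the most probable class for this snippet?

italian: 0.75 × (1−0.9) × 0.5 = 0.0375
catalan: 0.15 × (1−0.65) × 0.9 = 0.04725
portuguese: 0.1 × (1−0.65) × 0.25 = 0.00875
Highest score → catalan.

catalan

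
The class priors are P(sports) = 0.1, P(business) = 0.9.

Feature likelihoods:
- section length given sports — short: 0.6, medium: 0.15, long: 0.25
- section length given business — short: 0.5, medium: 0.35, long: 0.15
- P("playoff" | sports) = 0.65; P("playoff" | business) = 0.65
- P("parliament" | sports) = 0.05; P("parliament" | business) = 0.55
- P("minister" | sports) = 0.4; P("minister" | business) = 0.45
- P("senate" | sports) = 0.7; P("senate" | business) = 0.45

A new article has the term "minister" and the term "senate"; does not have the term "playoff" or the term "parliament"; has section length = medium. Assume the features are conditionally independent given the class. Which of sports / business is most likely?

sports: 0.1 × 0.15 × (1−0.65) × (1−0.05) × 0.4 × 0.7 = 0.0013965
business: 0.9 × 0.35 × (1−0.65) × (1−0.55) × 0.45 × 0.45 = 0.01004653125
Highest score → business.

business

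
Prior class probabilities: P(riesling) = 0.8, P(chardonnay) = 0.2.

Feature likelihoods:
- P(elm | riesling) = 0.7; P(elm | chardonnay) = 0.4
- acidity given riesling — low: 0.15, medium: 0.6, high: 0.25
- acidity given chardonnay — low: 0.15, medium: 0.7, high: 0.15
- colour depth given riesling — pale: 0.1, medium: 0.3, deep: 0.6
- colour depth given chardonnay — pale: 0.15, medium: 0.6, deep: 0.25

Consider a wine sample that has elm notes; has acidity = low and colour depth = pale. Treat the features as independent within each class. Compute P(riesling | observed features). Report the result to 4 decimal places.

0.8235

riesling: 0.8 × 0.7 × 0.15 × 0.1 = 0.0084
chardonnay: 0.2 × 0.4 × 0.15 × 0.15 = 0.0018
P(riesling | x) = 0.0084 / 0.0102 ≈ 0.8235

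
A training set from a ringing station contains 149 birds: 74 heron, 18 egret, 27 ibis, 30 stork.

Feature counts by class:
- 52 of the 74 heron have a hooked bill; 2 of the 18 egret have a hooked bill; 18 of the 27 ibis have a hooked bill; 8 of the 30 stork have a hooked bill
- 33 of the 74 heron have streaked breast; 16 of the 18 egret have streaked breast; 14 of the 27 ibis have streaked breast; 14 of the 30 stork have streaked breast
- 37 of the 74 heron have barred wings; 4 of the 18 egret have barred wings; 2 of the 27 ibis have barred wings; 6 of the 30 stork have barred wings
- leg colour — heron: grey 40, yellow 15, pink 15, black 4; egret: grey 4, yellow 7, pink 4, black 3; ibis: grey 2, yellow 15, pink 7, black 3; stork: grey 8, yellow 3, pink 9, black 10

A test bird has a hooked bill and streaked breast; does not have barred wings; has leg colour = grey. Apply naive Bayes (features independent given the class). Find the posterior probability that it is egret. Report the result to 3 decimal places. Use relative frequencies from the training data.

heron: (74/149) × (52/74) × (33/74) × (37/74) × (40/74) ≈ 0.0420627
egret: (18/149) × (2/18) × (16/18) × (14/18) × (4/18) ≈ 0.00206222
ibis: (27/149) × (18/27) × (14/27) × (25/27) × (2/27) ≈ 0.00429628
stork: (30/149) × (8/30) × (14/30) × (24/30) × (8/30) ≈ 0.00534526
P(egret | x) = 0.00206222 / 0.05376646 ≈ 0.038

0.038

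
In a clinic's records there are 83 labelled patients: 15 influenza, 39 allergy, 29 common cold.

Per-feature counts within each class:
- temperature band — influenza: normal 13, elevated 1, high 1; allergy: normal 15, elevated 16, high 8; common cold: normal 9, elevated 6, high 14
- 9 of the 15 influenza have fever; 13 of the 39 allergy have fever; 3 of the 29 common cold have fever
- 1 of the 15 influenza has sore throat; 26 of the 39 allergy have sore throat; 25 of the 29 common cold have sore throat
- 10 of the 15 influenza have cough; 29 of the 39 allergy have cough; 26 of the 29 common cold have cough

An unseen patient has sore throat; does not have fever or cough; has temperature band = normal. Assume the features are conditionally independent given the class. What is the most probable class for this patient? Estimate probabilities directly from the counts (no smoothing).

allergy

influenza: (15/83) × (13/15) × (6/15) × (1/15) × (5/15) ≈ 0.00139224
allergy: (39/83) × (15/39) × (26/39) × (26/39) × (10/39) ≈ 0.0205952
common cold: (29/83) × (9/29) × (26/29) × (25/29) × (3/29) ≈ 0.00866972
Highest score → allergy.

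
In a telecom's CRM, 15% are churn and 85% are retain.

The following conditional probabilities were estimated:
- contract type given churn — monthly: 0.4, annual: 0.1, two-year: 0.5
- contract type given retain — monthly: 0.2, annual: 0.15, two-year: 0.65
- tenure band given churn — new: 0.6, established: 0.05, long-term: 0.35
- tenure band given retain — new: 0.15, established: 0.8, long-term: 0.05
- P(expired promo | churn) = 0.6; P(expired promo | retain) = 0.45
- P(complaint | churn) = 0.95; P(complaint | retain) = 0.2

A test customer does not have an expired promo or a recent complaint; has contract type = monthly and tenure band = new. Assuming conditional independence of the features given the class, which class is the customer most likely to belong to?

retain

churn: 0.15 × 0.4 × 0.6 × (1−0.6) × (1−0.95) = 0.00072
retain: 0.85 × 0.2 × 0.15 × (1−0.45) × (1−0.2) = 0.01122
Highest score → retain.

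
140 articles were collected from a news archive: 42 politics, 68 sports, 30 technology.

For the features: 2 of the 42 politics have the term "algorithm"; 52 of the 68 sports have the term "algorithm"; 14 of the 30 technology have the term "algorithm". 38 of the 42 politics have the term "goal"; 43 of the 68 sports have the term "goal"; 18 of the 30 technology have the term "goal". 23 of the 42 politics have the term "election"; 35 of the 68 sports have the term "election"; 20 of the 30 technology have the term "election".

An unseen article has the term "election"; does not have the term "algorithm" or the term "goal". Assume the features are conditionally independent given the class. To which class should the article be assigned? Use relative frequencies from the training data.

technology

politics: (42/140) × (40/42) × (4/42) × (23/42) ≈ 0.0149012
sports: (68/140) × (16/68) × (25/68) × (35/68) ≈ 0.0216263
technology: (30/140) × (16/30) × (12/30) × (20/30) ≈ 0.0304762
Highest score → technology.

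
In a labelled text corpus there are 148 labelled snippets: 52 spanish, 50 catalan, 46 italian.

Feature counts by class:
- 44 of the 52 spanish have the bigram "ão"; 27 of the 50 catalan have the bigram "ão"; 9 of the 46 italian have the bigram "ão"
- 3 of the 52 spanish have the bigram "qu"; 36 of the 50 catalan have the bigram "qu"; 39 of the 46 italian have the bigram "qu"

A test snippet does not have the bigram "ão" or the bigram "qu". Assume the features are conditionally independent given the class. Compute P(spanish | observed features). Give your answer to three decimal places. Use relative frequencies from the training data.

0.384

spanish: (52/148) × (8/52) × (49/52) ≈ 0.0509356
catalan: (50/148) × (23/50) × (14/50) ≈ 0.0435135
italian: (46/148) × (37/46) × (7/46) ≈ 0.0380435
P(spanish | x) = 0.0509356 / 0.1324926 ≈ 0.384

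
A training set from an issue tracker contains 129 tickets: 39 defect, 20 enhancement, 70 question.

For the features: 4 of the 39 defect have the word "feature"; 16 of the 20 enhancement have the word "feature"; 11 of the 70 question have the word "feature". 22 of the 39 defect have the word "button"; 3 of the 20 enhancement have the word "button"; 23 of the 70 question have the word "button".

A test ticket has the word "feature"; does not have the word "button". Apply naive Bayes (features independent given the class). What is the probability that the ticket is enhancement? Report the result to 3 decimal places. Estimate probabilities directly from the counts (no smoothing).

defect: (39/129) × (4/39) × (17/39) ≈ 0.0135162
enhancement: (20/129) × (16/20) × (17/20) ≈ 0.105426
question: (70/129) × (11/70) × (47/70) ≈ 0.0572536
P(enhancement | x) = 0.105426 / 0.1761958 ≈ 0.598

0.598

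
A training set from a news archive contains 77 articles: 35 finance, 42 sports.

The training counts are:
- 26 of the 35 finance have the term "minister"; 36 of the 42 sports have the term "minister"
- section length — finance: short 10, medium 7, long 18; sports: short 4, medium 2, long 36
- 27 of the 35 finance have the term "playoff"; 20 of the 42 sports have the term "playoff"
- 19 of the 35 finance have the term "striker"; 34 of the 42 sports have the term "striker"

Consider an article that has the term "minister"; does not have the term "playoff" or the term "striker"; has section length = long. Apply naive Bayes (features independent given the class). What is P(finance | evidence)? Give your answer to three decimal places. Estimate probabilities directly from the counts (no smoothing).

0.312

finance: (35/77) × (26/35) × (18/35) × (8/35) × (16/35) ≈ 0.0181452
sports: (42/77) × (36/42) × (36/42) × (22/42) × (8/42) ≈ 0.0399833
P(finance | x) = 0.0181452 / 0.0581285 ≈ 0.312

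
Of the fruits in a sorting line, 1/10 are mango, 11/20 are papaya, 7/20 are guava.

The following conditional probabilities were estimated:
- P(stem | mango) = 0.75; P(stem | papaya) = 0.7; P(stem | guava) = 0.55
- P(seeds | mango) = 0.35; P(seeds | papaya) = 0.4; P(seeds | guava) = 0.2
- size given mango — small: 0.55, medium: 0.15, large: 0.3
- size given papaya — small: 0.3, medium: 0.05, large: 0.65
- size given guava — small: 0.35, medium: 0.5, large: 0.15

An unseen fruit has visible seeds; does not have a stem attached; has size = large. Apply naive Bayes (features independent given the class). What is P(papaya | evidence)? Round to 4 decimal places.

0.8537

mango: 0.1 × (1−0.75) × 0.35 × 0.3 = 0.002625
papaya: 0.55 × (1−0.7) × 0.4 × 0.65 = 0.0429
guava: 0.35 × (1−0.55) × 0.2 × 0.15 = 0.004725
P(papaya | x) = 0.0429 / 0.05025 ≈ 0.8537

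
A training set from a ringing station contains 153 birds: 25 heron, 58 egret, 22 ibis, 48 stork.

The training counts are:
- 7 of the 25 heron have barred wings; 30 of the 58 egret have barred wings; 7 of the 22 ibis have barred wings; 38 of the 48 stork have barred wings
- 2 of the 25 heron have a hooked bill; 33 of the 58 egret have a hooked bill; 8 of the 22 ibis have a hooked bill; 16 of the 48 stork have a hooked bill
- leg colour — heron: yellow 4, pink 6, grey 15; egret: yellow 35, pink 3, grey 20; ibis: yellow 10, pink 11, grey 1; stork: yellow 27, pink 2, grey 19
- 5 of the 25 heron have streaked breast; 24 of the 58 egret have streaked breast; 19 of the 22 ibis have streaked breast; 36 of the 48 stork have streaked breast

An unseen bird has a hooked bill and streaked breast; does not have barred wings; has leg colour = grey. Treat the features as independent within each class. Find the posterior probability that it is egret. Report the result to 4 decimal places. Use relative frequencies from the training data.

heron: (25/153) × (18/25) × (2/25) × (15/25) × (5/25) ≈ 0.00112941
egret: (58/153) × (28/58) × (33/58) × (20/58) × (24/58) ≈ 0.0148572
ibis: (22/153) × (15/22) × (8/22) × (1/22) × (19/22) ≈ 0.00139951
stork: (48/153) × (10/48) × (16/48) × (19/48) × (36/48) ≈ 0.00646786
P(egret | x) = 0.0148572 / 0.02385398 ≈ 0.6228

0.6228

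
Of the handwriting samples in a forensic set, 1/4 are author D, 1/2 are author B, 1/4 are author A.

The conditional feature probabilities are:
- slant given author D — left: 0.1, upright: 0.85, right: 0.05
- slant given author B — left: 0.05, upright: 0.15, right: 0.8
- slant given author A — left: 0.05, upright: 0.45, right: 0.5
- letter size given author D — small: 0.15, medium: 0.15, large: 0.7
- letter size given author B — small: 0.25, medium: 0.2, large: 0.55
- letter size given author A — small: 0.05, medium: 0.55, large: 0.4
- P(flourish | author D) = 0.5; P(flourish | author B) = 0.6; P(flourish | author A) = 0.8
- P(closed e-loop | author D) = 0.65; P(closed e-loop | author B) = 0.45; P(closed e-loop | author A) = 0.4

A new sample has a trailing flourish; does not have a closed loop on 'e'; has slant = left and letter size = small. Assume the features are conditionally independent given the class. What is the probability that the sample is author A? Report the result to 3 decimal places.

author D: 0.25 × 0.1 × 0.15 × 0.5 × (1−0.65) = 0.00065625
author B: 0.5 × 0.05 × 0.25 × 0.6 × (1−0.45) = 0.0020625
author A: 0.25 × 0.05 × 0.05 × 0.8 × (1−0.4) = 0.0003
P(author A | x) = 0.0003 / 0.00301875 ≈ 0.099

0.099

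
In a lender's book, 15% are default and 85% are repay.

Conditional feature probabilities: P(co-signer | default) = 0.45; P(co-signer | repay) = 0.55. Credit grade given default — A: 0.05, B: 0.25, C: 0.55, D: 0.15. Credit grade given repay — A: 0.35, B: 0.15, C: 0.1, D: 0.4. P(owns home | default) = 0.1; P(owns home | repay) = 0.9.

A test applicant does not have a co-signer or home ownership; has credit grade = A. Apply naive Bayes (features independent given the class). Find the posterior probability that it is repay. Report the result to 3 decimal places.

0.783

default: 0.15 × (1−0.45) × 0.05 × (1−0.1) = 0.0037125
repay: 0.85 × (1−0.55) × 0.35 × (1−0.9) = 0.0133875
P(repay | x) = 0.0133875 / 0.0171 ≈ 0.783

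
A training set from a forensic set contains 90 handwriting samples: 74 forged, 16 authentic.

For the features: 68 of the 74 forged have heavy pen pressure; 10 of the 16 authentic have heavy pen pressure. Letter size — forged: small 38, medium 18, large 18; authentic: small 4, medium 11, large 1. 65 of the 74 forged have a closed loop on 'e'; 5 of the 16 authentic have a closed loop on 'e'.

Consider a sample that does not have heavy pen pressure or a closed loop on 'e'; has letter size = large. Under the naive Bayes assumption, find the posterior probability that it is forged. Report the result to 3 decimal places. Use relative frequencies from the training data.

forged: (74/90) × (6/74) × (18/74) × (9/74) ≈ 0.00197224
authentic: (16/90) × (6/16) × (1/16) × (11/16) ≈ 0.00286458
P(forged | x) = 0.00197224 / 0.00483682 ≈ 0.408

0.408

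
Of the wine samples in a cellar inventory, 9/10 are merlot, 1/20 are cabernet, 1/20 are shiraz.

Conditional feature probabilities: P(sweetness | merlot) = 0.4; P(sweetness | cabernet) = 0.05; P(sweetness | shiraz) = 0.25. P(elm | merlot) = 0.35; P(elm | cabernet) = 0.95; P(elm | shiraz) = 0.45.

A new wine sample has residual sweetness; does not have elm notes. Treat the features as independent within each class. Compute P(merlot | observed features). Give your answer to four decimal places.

0.9710

merlot: 0.9 × 0.4 × (1−0.35) = 0.234
cabernet: 0.05 × 0.05 × (1−0.95) = 0.000125
shiraz: 0.05 × 0.25 × (1−0.45) = 0.006875
P(merlot | x) = 0.234 / 0.241 ≈ 0.9710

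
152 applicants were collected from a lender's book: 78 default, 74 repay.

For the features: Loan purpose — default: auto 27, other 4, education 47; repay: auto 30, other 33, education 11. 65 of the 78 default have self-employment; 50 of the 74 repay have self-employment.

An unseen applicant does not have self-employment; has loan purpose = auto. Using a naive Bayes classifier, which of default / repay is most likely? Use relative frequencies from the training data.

repay

default: (78/152) × (27/78) × (13/78) ≈ 0.0296053
repay: (74/152) × (30/74) × (24/74) ≈ 0.0640114
Highest score → repay.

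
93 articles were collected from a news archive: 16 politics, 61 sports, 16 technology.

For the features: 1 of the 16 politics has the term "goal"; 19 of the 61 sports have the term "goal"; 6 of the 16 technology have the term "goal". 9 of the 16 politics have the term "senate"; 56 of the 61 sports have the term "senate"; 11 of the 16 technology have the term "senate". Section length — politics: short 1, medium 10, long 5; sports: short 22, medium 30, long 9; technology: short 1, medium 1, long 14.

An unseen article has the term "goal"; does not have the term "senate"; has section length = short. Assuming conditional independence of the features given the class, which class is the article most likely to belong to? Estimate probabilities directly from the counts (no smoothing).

sports

politics: (16/93) × (1/16) × (7/16) × (1/16) ≈ 0.000294019
sports: (61/93) × (19/61) × (5/61) × (22/61) ≈ 0.00603954
technology: (16/93) × (6/16) × (5/16) × (1/16) ≈ 0.00126008
Highest score → sports.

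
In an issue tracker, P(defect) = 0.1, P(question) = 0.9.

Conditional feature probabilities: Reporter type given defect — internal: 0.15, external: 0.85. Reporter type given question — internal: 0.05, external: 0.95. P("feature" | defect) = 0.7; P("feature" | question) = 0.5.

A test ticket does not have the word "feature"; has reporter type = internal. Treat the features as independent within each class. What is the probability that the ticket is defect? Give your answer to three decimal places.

0.167

defect: 0.1 × 0.15 × (1−0.7) = 0.0045
question: 0.9 × 0.05 × (1−0.5) = 0.0225
P(defect | x) = 0.0045 / 0.027 ≈ 0.167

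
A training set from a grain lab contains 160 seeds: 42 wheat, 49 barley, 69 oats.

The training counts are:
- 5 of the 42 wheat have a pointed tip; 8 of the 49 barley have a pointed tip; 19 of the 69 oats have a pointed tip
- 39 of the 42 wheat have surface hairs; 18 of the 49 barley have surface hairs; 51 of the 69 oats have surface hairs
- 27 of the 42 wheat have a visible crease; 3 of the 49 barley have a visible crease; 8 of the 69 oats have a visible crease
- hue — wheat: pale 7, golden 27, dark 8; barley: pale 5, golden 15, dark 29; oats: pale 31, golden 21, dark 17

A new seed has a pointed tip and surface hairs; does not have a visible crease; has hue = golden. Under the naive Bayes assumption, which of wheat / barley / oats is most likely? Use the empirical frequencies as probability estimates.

wheat: (42/160) × (5/42) × (39/42) × (15/42) × (27/42) ≈ 0.00666226
barley: (49/160) × (8/49) × (18/49) × (46/49) × (15/49) ≈ 0.00527841
oats: (69/160) × (19/69) × (51/69) × (61/69) × (21/69) ≈ 0.023616
Highest score → oats.

oats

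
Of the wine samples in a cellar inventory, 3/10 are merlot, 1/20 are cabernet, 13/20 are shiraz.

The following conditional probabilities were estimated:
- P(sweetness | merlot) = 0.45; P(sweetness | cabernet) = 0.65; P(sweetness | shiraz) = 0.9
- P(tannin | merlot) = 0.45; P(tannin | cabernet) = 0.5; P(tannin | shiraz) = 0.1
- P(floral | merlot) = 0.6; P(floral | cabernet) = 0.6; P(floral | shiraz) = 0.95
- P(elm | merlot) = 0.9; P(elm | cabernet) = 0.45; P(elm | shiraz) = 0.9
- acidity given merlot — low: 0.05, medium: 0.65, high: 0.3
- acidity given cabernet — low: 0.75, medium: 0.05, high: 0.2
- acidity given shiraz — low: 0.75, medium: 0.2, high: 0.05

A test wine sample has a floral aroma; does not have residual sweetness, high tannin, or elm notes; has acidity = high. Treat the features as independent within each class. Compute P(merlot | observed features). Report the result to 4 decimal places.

0.6563

merlot: 0.3 × (1−0.45) × (1−0.45) × 0.6 × (1−0.9) × 0.3 = 0.0016335
cabernet: 0.05 × (1−0.65) × (1−0.5) × 0.6 × (1−0.45) × 0.2 = 0.0005775
shiraz: 0.65 × (1−0.9) × (1−0.1) × 0.95 × (1−0.9) × 0.05 = 0.000277875
P(merlot | x) = 0.0016335 / 0.002488875 ≈ 0.6563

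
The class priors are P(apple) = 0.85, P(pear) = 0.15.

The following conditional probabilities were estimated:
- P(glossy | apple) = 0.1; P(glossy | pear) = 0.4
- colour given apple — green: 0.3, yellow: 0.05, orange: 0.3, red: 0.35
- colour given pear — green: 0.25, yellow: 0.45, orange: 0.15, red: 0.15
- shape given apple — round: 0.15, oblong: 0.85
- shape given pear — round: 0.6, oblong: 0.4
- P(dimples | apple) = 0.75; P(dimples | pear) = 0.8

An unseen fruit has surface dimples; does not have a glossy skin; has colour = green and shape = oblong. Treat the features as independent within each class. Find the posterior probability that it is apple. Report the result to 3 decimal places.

0.953

apple: 0.85 × (1−0.1) × 0.3 × 0.85 × 0.75 = 0.14630625
pear: 0.15 × (1−0.4) × 0.25 × 0.4 × 0.8 = 0.0072
P(apple | x) = 0.14630625 / 0.15350625 ≈ 0.953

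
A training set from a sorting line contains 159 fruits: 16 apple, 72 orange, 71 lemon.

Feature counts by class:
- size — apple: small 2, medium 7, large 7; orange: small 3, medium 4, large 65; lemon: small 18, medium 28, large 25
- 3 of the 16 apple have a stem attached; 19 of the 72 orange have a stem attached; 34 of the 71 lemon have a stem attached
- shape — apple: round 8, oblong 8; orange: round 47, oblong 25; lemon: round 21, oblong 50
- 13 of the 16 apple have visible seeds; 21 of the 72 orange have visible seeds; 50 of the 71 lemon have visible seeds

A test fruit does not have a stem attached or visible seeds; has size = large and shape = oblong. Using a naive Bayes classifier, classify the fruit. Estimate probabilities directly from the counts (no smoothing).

orange

apple: (16/159) × (7/16) × (13/16) × (8/16) × (3/16) ≈ 0.00335348
orange: (72/159) × (65/72) × (53/72) × (25/72) × (51/72) ≈ 0.0740125
lemon: (71/159) × (25/71) × (37/71) × (50/71) × (21/71) ≈ 0.0170671
Highest score → orange.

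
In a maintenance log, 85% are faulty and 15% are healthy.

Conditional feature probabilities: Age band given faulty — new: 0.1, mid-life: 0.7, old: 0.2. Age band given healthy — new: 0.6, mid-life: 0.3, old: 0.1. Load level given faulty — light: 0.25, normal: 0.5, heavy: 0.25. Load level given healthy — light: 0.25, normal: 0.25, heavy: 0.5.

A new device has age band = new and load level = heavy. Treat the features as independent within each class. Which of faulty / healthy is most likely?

healthy

faulty: 0.85 × 0.1 × 0.25 = 0.02125
healthy: 0.15 × 0.6 × 0.5 = 0.045
Highest score → healthy.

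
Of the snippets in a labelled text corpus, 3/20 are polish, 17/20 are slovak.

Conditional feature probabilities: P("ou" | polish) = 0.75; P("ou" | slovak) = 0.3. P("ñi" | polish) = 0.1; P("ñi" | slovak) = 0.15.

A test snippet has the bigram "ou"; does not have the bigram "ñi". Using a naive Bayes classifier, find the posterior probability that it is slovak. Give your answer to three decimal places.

0.682

polish: 0.15 × 0.75 × (1−0.1) = 0.10125
slovak: 0.85 × 0.3 × (1−0.15) = 0.21675
P(slovak | x) = 0.21675 / 0.318 ≈ 0.682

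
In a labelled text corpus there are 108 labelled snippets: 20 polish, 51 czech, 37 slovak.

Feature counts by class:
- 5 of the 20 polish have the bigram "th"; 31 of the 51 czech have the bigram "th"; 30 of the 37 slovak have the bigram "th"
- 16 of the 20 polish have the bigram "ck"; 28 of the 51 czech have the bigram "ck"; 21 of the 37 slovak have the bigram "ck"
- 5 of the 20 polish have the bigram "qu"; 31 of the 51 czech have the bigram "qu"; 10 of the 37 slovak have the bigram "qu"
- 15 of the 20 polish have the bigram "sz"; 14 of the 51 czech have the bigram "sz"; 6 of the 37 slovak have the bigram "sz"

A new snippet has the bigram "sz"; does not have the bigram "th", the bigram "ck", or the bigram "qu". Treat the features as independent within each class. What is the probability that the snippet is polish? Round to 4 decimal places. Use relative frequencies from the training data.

polish: (20/108) × (15/20) × (4/20) × (15/20) × (15/20) = 0.015625
czech: (51/108) × (20/51) × (23/51) × (20/51) × (14/51) ≈ 0.00899045
slovak: (37/108) × (7/37) × (16/37) × (27/37) × (6/37) ≈ 0.00331668
P(polish | x) = 0.015625 / 0.02793213 ≈ 0.5594

0.5594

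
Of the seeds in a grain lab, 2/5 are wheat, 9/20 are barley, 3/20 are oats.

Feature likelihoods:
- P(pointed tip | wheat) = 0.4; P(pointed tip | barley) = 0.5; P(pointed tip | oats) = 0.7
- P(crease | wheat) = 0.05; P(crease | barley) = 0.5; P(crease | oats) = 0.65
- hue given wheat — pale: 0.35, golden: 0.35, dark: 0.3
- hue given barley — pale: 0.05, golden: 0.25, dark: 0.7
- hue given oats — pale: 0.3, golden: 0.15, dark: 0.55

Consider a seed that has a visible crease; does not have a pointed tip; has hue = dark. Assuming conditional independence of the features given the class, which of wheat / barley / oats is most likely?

wheat: 0.4 × (1−0.4) × 0.05 × 0.3 = 0.0036
barley: 0.45 × (1−0.5) × 0.5 × 0.7 = 0.07875
oats: 0.15 × (1−0.7) × 0.65 × 0.55 = 0.0160875
Highest score → barley.

barley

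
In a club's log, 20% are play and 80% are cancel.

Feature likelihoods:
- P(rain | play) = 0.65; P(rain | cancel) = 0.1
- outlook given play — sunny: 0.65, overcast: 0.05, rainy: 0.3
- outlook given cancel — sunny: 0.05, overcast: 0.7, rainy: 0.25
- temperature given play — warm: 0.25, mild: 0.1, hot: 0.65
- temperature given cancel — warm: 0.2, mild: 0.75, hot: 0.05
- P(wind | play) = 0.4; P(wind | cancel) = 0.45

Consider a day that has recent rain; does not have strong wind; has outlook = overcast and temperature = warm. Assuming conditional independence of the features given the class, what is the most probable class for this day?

cancel

play: 0.2 × 0.65 × 0.05 × 0.25 × (1−0.4) = 0.000975
cancel: 0.8 × 0.1 × 0.7 × 0.2 × (1−0.45) = 0.00616
Highest score → cancel.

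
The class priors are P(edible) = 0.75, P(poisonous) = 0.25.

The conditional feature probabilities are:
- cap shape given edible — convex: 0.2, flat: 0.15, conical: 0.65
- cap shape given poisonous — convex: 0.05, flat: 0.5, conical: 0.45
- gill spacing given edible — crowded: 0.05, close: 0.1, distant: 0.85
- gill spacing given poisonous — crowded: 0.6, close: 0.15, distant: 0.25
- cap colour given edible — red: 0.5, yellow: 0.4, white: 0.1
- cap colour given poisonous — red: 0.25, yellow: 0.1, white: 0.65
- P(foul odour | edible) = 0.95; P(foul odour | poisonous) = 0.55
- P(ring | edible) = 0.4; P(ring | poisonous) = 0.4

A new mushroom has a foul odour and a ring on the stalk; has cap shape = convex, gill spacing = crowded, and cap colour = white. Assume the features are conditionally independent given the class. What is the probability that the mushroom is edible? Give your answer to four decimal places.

edible: 0.75 × 0.2 × 0.05 × 0.1 × 0.95 × 0.4 = 0.000285
poisonous: 0.25 × 0.05 × 0.6 × 0.65 × 0.55 × 0.4 = 0.0010725
P(edible | x) = 0.000285 / 0.0013575 ≈ 0.2099

0.2099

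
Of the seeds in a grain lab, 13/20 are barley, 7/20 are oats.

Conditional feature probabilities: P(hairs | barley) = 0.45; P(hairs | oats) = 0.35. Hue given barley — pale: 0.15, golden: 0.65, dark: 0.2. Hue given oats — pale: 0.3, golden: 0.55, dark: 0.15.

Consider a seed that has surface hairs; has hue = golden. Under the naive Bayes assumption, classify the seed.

barley: 0.65 × 0.45 × 0.65 = 0.190125
oats: 0.35 × 0.35 × 0.55 = 0.067375
Highest score → barley.

barley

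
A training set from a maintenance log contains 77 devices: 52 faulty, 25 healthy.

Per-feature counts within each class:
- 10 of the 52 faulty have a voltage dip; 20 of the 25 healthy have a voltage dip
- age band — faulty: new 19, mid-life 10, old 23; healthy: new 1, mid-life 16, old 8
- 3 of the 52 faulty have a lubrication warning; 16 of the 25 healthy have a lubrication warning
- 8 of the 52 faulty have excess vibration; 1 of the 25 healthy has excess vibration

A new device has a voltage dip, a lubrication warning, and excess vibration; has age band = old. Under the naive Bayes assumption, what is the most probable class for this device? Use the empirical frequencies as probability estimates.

healthy

faulty: (52/77) × (10/52) × (23/52) × (3/52) × (8/52) ≈ 0.000509845
healthy: (25/77) × (20/25) × (8/25) × (16/25) × (1/25) ≈ 0.00212779
Highest score → healthy.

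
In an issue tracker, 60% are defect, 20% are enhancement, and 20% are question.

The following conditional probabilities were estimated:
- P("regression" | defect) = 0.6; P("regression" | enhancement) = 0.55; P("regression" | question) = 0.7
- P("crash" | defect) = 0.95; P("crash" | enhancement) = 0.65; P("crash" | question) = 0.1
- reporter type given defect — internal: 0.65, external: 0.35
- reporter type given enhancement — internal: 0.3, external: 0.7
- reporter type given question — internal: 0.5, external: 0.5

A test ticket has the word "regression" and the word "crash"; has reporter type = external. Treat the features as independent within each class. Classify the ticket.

defect

defect: 0.6 × 0.6 × 0.95 × 0.35 = 0.1197
enhancement: 0.2 × 0.55 × 0.65 × 0.7 = 0.05005
question: 0.2 × 0.7 × 0.1 × 0.5 = 0.007
Highest score → defect.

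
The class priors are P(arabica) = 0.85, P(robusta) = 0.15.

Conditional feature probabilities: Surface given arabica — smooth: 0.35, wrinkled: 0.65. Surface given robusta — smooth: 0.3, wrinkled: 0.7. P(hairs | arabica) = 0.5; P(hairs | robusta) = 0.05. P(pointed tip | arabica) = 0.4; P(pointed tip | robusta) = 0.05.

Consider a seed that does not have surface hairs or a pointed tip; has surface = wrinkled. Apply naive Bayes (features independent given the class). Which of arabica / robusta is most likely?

arabica

arabica: 0.85 × 0.65 × (1−0.5) × (1−0.4) = 0.16575
robusta: 0.15 × 0.7 × (1−0.05) × (1−0.05) = 0.0947625
Highest score → arabica.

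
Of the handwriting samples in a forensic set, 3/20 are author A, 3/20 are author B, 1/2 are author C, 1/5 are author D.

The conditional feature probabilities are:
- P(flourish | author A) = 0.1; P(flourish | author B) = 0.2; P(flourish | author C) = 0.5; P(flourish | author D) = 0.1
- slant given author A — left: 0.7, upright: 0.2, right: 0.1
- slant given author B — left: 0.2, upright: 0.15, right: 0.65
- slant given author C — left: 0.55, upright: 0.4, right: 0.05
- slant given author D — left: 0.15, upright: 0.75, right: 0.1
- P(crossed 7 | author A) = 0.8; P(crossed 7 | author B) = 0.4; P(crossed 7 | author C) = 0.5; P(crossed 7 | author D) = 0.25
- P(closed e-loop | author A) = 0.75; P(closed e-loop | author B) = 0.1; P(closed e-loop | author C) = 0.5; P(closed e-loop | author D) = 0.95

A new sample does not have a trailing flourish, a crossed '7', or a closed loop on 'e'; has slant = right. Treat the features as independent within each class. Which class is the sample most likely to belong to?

author A: 0.15 × (1−0.1) × 0.1 × (1−0.8) × (1−0.75) = 0.000675
author B: 0.15 × (1−0.2) × 0.65 × (1−0.4) × (1−0.1) = 0.04212
author C: 0.5 × (1−0.5) × 0.05 × (1−0.5) × (1−0.5) = 0.003125
author D: 0.2 × (1−0.1) × 0.1 × (1−0.25) × (1−0.95) = 0.000675
Highest score → author B.

author B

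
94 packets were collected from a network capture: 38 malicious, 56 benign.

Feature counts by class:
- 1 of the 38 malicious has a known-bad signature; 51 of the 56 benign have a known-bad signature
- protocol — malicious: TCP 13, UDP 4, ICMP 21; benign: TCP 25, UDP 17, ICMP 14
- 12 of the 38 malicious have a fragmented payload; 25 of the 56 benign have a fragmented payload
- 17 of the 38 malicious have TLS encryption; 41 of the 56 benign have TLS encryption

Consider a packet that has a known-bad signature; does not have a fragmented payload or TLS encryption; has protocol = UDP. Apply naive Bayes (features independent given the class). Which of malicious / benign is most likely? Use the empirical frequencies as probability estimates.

malicious: (38/94) × (1/38) × (4/38) × (26/38) × (21/38) ≈ 0.000423423
benign: (56/94) × (51/56) × (17/56) × (31/56) × (15/56) ≈ 0.0244219
Highest score → benign.

benign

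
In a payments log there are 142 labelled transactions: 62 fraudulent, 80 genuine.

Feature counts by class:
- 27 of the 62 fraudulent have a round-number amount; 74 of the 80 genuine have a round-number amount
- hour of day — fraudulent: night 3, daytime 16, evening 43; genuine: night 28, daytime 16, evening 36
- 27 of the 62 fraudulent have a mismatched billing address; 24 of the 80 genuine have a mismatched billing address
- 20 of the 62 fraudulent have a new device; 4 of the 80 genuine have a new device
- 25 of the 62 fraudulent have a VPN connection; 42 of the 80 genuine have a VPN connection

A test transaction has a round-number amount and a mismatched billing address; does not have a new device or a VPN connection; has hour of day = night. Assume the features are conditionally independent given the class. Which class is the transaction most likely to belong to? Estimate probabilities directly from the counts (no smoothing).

fraudulent: (62/142) × (27/62) × (3/62) × (27/62) × (42/62) × (37/62) ≈ 0.00161974
genuine: (80/142) × (74/80) × (28/80) × (24/80) × (76/80) × (38/80) ≈ 0.0246916
Highest score → genuine.

genuine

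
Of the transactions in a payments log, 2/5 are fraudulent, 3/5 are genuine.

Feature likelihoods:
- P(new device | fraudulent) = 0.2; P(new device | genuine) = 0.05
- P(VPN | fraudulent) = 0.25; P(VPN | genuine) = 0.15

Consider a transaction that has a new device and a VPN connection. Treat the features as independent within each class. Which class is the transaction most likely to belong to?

fraudulent

fraudulent: 0.4 × 0.2 × 0.25 = 0.02
genuine: 0.6 × 0.05 × 0.15 = 0.0045
Highest score → fraudulent.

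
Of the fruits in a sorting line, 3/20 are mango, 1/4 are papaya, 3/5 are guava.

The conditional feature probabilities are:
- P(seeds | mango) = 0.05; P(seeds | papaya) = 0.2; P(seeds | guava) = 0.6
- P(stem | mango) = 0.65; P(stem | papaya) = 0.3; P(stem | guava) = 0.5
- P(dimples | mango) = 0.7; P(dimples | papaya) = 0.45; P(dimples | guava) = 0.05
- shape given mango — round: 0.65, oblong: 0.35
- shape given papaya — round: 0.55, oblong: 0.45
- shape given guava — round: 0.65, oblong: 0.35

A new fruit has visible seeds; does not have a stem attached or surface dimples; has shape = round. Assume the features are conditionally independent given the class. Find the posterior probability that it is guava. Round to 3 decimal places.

0.909

mango: 0.15 × 0.05 × (1−0.65) × (1−0.7) × 0.65 = 0.000511875
papaya: 0.25 × 0.2 × (1−0.3) × (1−0.45) × 0.55 = 0.0105875
guava: 0.6 × 0.6 × (1−0.5) × (1−0.05) × 0.65 = 0.11115
P(guava | x) = 0.11115 / 0.122249375 ≈ 0.909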